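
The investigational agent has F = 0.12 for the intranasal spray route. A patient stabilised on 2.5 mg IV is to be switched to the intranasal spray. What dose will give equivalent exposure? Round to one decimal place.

For equal systemic exposure: F × D_ev = D_iv
D_ev = D_iv / F = 2.5 / 0.12 = 20.8333 mg

D_intranasal = 20.8 mg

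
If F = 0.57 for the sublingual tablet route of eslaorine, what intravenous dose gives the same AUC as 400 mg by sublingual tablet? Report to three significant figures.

D_iv = 228 mg

Systemic exposure from an extravascular dose = F × D_ev, so the equivalent IV dose is F × D_ev.
D_iv = F × D_ev = 0.57 × 400 = 228 mg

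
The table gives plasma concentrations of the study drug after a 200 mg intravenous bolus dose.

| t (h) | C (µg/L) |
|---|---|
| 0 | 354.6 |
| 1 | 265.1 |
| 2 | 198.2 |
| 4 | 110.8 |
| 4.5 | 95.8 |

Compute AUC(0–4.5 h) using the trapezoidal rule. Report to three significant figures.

Trapezoidal AUC_0→4.5:
  [0→1]: (354.6+265.1)/2 × 1 = 309.85
  [1→2]: (265.1+198.2)/2 × 1 = 231.65
  [2→4]: (198.2+110.8)/2 × 2 = 309.0
  [4→4.5]: (110.8+95.8)/2 × 0.5 = 51.65
  Sum = 902.15 µg/L·h

AUC = 902 µg/L·h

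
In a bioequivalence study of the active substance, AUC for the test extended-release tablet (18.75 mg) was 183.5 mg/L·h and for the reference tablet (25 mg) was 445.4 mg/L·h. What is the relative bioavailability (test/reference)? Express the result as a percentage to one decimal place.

F_rel = 54.9%

F_rel = (AUC_test/D_test) / (AUC_ref/D_ref)
      = (183.5/18.75) / (445.4/25)
      = 9.78667 / 17.816 = 0.5493 = 54.93%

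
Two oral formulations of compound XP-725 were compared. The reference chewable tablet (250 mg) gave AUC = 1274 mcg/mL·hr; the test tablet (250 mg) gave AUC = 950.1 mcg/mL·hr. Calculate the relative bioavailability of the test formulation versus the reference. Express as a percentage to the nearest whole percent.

F_rel = 75%

F_rel = (AUC_test/D_test) / (AUC_ref/D_ref)
      = (950.1/250) / (1274/250)
      = 3.8004 / 5.096 = 0.7458 = 74.58%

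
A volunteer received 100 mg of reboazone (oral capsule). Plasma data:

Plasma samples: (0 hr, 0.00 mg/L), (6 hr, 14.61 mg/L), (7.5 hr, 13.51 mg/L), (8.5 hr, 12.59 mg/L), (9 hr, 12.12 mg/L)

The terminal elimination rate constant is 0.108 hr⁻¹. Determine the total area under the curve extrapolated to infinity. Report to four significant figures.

Trapezoidal AUC_0→9:
  [0→6]: (0.00+14.61)/2 × 6 = 43.83
  [6→7.5]: (14.61+13.51)/2 × 1.5 = 21.09
  [7.5→8.5]: (13.51+12.59)/2 × 1 = 13.05
  [8.5→9]: (12.59+12.12)/2 × 0.5 = 6.1775
  Sum = 84.1475 mg/L·hr
Extrapolated tail: C_last / k_e = 12.12 / 0.108 = 112.222
AUC_0→∞ = 84.1475 + 112.222 = 196.3695 mg/L·hr

AUC = 196.4 mg/L·hr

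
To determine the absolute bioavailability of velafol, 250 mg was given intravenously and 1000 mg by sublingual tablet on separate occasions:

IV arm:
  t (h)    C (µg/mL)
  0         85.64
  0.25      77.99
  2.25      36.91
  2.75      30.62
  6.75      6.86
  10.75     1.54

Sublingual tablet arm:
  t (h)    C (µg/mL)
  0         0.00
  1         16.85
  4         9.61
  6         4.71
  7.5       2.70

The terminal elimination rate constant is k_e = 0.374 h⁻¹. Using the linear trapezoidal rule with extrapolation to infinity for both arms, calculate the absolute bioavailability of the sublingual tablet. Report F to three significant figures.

F = 0.0758

Trapezoidal AUC_0→10.75 (IV):
  [0→0.25]: (85.64+77.99)/2 × 0.25 = 20.45375
  [0.25→2.25]: (77.99+36.91)/2 × 2 = 114.9
  [2.25→2.75]: (36.91+30.62)/2 × 0.5 = 16.8825
  [2.75→6.75]: (30.62+6.86)/2 × 4 = 74.96
  [6.75→10.75]: (6.86+1.54)/2 × 4 = 16.8
  Sum = 243.99625 µg/mL·h
IV tail: 1.54/0.374 = 4.118; AUC_iv,0→∞ = 243.99625 + 4.118 = 248.11425 µg/mL·h
Trapezoidal AUC_0→7.5 (sublingual tablet):
  [0→1]: (0.00+16.85)/2 × 1 = 8.425
  [1→4]: (16.85+9.61)/2 × 3 = 39.69
  [4→6]: (9.61+4.71)/2 × 2 = 14.32
  [6→7.5]: (4.71+2.70)/2 × 1.5 = 5.5575
  Sum = 67.9925 µg/mL·h
sublingual tablet tail: 2.70/0.374 = 7.219; AUC_ev,0→∞ = 67.9925 + 7.219 = 75.2115 µg/mL·h
F = (AUC_ev/D_ev)/(AUC_iv/D_iv) = (75.2115/1000)/(248.11425/250) = 0.0752115/0.992457 = 0.0758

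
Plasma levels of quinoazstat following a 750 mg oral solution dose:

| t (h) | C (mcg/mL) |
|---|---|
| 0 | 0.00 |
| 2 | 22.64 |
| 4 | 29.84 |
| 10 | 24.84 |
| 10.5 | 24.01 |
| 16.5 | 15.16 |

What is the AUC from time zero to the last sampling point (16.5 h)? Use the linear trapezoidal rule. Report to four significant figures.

Trapezoidal AUC_0→16.5:
  [0→2]: (0.00+22.64)/2 × 2 = 22.64
  [2→4]: (22.64+29.84)/2 × 2 = 52.48
  [4→10]: (29.84+24.84)/2 × 6 = 164.04
  [10→10.5]: (24.84+24.01)/2 × 0.5 = 12.2125
  [10.5→16.5]: (24.01+15.16)/2 × 6 = 117.51
  Sum = 368.8825 mcg/mL·h

AUC = 368.9 mcg/mL·h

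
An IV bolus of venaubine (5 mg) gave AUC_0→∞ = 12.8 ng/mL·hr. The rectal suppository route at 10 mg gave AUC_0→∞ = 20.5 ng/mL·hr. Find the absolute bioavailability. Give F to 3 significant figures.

F = (AUC_ev / D_ev) / (AUC_iv / D_iv)
  = (20.5/10) / (12.8/5)
  = 2.05 / 2.56 = 0.8008

F = 0.801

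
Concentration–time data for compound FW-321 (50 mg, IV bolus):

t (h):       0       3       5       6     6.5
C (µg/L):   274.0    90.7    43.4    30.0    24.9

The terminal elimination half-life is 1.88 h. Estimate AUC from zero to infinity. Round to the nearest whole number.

AUC = 799 µg/L·h

Trapezoidal AUC_0→6.5:
  [0→3]: (274.0+90.7)/2 × 3 = 547.05
  [3→5]: (90.7+43.4)/2 × 2 = 134.1
  [5→6]: (43.4+30.0)/2 × 1 = 36.7
  [6→6.5]: (30.0+24.9)/2 × 0.5 = 13.725
  Sum = 731.575 µg/L·h
k_e = ln2 / t½ = 0.693147 / 1.88 = 0.3687 h^-1
Extrapolated tail: C_last / k_e = 24.9 / 0.3687 = 67.535
AUC_0→∞ = 731.575 + 67.535 = 799.11 µg/L·h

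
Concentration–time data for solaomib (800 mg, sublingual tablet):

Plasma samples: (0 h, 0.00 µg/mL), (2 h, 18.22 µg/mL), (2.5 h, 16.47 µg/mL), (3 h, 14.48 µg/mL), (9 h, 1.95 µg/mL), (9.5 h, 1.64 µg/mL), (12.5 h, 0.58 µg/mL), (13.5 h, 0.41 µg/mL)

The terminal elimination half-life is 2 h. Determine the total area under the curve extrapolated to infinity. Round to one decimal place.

Trapezoidal AUC_0→13.5:
  [0→2]: (0.00+18.22)/2 × 2 = 18.22
  [2→2.5]: (18.22+16.47)/2 × 0.5 = 8.6725
  [2.5→3]: (16.47+14.48)/2 × 0.5 = 7.7375
  [3→9]: (14.48+1.95)/2 × 6 = 49.29
  [9→9.5]: (1.95+1.64)/2 × 0.5 = 0.8975
  [9.5→12.5]: (1.64+0.58)/2 × 3 = 3.33
  [12.5→13.5]: (0.58+0.41)/2 × 1 = 0.495
  Sum = 88.6425 µg/mL·h
k_e = ln2 / t½ = 0.693147 / 2 = 0.3466 h^-1
Extrapolated tail: C_last / k_e = 0.41 / 0.3466 = 1.183
AUC_0→∞ = 88.6425 + 1.183 = 89.8255 µg/mL·h

AUC = 89.8 µg/mL·h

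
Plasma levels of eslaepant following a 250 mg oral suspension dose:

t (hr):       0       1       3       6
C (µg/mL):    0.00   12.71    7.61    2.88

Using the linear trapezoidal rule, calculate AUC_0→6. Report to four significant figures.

Trapezoidal AUC_0→6:
  [0→1]: (0.00+12.71)/2 × 1 = 6.355
  [1→3]: (12.71+7.61)/2 × 2 = 20.32
  [3→6]: (7.61+2.88)/2 × 3 = 15.735
  Sum = 42.41 µg/mL·hr

AUC = 42.41 µg/mL·hr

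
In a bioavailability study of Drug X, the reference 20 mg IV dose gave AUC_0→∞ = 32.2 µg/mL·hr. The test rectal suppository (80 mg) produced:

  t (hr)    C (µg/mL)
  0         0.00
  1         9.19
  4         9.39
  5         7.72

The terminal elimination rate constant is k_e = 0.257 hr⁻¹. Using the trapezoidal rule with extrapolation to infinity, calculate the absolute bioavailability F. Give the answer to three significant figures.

F = 0.552

Trapezoidal AUC_0→5 (rectal suppository):
  [0→1]: (0.00+9.19)/2 × 1 = 4.595
  [1→4]: (9.19+9.39)/2 × 3 = 27.87
  [4→5]: (9.39+7.72)/2 × 1 = 8.555
  Sum = 41.02 µg/mL·hr
Tail: C_last/k_e = 7.72/0.257 = 30.039
AUC_0→∞ (rectal suppository) = 41.02 + 30.039 = 71.059 µg/mL·hr
F = (AUC_ev/D_ev)/(AUC_iv/D_iv) = (71.059/80)/(32.2/20) = 0.8882375/1.61 = 0.5517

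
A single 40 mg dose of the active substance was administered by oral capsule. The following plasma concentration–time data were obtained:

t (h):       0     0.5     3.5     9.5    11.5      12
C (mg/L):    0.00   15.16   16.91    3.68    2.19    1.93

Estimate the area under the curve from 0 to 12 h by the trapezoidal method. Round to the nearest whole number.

AUC = 121 mg/L·h

Trapezoidal AUC_0→12:
  [0→0.5]: (0.00+15.16)/2 × 0.5 = 3.79
  [0.5→3.5]: (15.16+16.91)/2 × 3 = 48.105
  [3.5→9.5]: (16.91+3.68)/2 × 6 = 61.77
  [9.5→11.5]: (3.68+2.19)/2 × 2 = 5.87
  [11.5→12]: (2.19+1.93)/2 × 0.5 = 1.03
  Sum = 120.565 mg/L·h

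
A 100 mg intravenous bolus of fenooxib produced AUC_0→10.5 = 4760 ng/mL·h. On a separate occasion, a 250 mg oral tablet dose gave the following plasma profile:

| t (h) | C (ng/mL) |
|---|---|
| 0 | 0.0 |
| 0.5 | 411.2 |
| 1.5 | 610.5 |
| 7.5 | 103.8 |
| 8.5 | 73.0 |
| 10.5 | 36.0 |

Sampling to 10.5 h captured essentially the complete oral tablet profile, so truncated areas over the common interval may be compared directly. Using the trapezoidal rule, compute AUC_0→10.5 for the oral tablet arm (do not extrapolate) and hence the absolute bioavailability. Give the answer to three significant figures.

Trapezoidal AUC_0→10.5 (oral tablet):
  [0→0.5]: (0.0+411.2)/2 × 0.5 = 102.8
  [0.5→1.5]: (411.2+610.5)/2 × 1 = 510.85
  [1.5→7.5]: (610.5+103.8)/2 × 6 = 2142.9
  [7.5→8.5]: (103.8+73.0)/2 × 1 = 88.4
  [8.5→10.5]: (73.0+36.0)/2 × 2 = 109.0
  Sum = 2953.95 ng/mL·h
F = (AUC_ev/D_ev)/(AUC_iv/D_iv) = (2953.95/250)/(4760/100) = 11.8158/47.6 = 0.2482

F = 0.248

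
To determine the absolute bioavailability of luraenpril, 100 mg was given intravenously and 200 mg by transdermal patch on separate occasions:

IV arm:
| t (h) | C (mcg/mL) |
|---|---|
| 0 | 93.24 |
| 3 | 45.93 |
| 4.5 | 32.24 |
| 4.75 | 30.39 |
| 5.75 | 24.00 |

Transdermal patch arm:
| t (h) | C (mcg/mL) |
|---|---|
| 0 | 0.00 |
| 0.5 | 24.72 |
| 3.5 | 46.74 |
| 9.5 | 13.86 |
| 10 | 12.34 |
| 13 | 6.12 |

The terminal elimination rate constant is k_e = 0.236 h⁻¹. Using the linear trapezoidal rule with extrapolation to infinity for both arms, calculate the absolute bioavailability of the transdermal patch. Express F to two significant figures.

F = 0.44

Trapezoidal AUC_0→5.75 (IV):
  [0→3]: (93.24+45.93)/2 × 3 = 208.755
  [3→4.5]: (45.93+32.24)/2 × 1.5 = 58.6275
  [4.5→4.75]: (32.24+30.39)/2 × 0.25 = 7.82875
  [4.75→5.75]: (30.39+24.00)/2 × 1 = 27.195
  Sum = 302.40625 mcg/mL·h
IV tail: 24.00/0.236 = 101.695; AUC_iv,0→∞ = 302.40625 + 101.695 = 404.10125 mcg/mL·h
Trapezoidal AUC_0→13 (transdermal patch):
  [0→0.5]: (0.00+24.72)/2 × 0.5 = 6.18
  [0.5→3.5]: (24.72+46.74)/2 × 3 = 107.19
  [3.5→9.5]: (46.74+13.86)/2 × 6 = 181.8
  [9.5→10]: (13.86+12.34)/2 × 0.5 = 6.55
  [10→13]: (12.34+6.12)/2 × 3 = 27.69
  Sum = 329.41 mcg/mL·h
transdermal patch tail: 6.12/0.236 = 25.932; AUC_ev,0→∞ = 329.41 + 25.932 = 355.342 mcg/mL·h
F = (AUC_ev/D_ev)/(AUC_iv/D_iv) = (355.342/200)/(404.10125/100) = 1.77671/4.0410125 = 0.4397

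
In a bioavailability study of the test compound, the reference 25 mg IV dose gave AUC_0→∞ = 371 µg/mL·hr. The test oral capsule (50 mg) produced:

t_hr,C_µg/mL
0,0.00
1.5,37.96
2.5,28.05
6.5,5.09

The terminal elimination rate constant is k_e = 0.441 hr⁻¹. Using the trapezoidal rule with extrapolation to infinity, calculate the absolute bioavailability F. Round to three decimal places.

Trapezoidal AUC_0→6.5 (oral capsule):
  [0→1.5]: (0.00+37.96)/2 × 1.5 = 28.47
  [1.5→2.5]: (37.96+28.05)/2 × 1 = 33.005
  [2.5→6.5]: (28.05+5.09)/2 × 4 = 66.28
  Sum = 127.755 µg/mL·hr
Tail: C_last/k_e = 5.09/0.441 = 11.542
AUC_0→∞ (oral capsule) = 127.755 + 11.542 = 139.297 µg/mL·hr
F = (AUC_ev/D_ev)/(AUC_iv/D_iv) = (139.297/50)/(371/25) = 2.78594/14.84 = 0.1877

F = 0.188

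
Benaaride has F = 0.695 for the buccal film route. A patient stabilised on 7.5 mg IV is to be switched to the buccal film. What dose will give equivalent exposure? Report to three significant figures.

For equal systemic exposure: F × D_ev = D_iv
D_ev = D_iv / F = 7.5 / 0.695 = 10.7914 mg

D_buccal = 10.8 mg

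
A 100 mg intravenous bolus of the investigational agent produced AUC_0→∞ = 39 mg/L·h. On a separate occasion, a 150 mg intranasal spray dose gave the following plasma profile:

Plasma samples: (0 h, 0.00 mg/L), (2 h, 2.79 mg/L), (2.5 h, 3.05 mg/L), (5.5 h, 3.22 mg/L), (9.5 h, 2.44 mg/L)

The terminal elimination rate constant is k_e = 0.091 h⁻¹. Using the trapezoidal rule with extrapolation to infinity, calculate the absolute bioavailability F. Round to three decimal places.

F = 0.885

Trapezoidal AUC_0→9.5 (intranasal spray):
  [0→2]: (0.00+2.79)/2 × 2 = 2.79
  [2→2.5]: (2.79+3.05)/2 × 0.5 = 1.46
  [2.5→5.5]: (3.05+3.22)/2 × 3 = 9.405
  [5.5→9.5]: (3.22+2.44)/2 × 4 = 11.32
  Sum = 24.975 mg/L·h
Tail: C_last/k_e = 2.44/0.091 = 26.813
AUC_0→∞ (intranasal spray) = 24.975 + 26.813 = 51.788 mg/L·h
F = (AUC_ev/D_ev)/(AUC_iv/D_iv) = (51.788/150)/(39/100) = 0.345253/0.39 = 0.8853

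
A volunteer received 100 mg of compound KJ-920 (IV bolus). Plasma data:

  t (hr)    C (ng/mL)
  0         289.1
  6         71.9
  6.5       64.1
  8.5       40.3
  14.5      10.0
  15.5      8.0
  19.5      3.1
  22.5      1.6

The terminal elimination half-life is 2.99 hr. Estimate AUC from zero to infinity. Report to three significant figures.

AUC = 1420 ng/mL·hr

Trapezoidal AUC_0→22.5:
  [0→6]: (289.1+71.9)/2 × 6 = 1083.0
  [6→6.5]: (71.9+64.1)/2 × 0.5 = 34.0
  [6.5→8.5]: (64.1+40.3)/2 × 2 = 104.4
  [8.5→14.5]: (40.3+10.0)/2 × 6 = 150.9
  [14.5→15.5]: (10.0+8.0)/2 × 1 = 9.0
  [15.5→19.5]: (8.0+3.1)/2 × 4 = 22.2
  [19.5→22.5]: (3.1+1.6)/2 × 3 = 7.05
  Sum = 1410.55 ng/mL·hr
k_e = ln2 / t½ = 0.693147 / 2.99 = 0.2318 hr^-1
Extrapolated tail: C_last / k_e = 1.6 / 0.2318 = 6.903
AUC_0→∞ = 1410.55 + 6.903 = 1417.453 ng/mL·hr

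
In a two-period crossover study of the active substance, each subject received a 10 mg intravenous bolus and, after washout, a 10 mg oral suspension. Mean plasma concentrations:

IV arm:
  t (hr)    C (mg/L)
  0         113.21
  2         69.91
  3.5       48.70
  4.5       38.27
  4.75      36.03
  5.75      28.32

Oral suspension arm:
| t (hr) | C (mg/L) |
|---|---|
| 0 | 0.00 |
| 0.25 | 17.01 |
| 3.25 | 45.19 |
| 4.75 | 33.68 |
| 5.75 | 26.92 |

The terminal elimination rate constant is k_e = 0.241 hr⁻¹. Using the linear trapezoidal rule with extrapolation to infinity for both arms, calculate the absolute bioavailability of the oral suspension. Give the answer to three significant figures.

F = 0.625

Trapezoidal AUC_0→5.75 (IV):
  [0→2]: (113.21+69.91)/2 × 2 = 183.12
  [2→3.5]: (69.91+48.70)/2 × 1.5 = 88.9575
  [3.5→4.5]: (48.70+38.27)/2 × 1 = 43.485
  [4.5→4.75]: (38.27+36.03)/2 × 0.25 = 9.2875
  [4.75→5.75]: (36.03+28.32)/2 × 1 = 32.175
  Sum = 357.025 mg/L·hr
IV tail: 28.32/0.241 = 117.510; AUC_iv,0→∞ = 357.025 + 117.510 = 474.535 mg/L·hr
Trapezoidal AUC_0→5.75 (oral suspension):
  [0→0.25]: (0.00+17.01)/2 × 0.25 = 2.12625
  [0.25→3.25]: (17.01+45.19)/2 × 3 = 93.3
  [3.25→4.75]: (45.19+33.68)/2 × 1.5 = 59.1525
  [4.75→5.75]: (33.68+26.92)/2 × 1 = 30.3
  Sum = 184.87875 mg/L·hr
oral suspension tail: 26.92/0.241 = 111.701; AUC_ev,0→∞ = 184.87875 + 111.701 = 296.57975 mg/L·hr
F = (AUC_ev/D_ev)/(AUC_iv/D_iv) = (296.57975/10)/(474.535/10) = 29.657975/47.4535 = 0.6250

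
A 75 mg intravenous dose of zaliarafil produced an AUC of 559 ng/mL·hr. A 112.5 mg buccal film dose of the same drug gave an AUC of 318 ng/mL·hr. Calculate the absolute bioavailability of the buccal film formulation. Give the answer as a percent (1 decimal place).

F = (AUC_ev / D_ev) / (AUC_iv / D_iv)
  = (318/112.5) / (559/75)
  = 2.82667 / 7.45333 = 0.3792
  = 37.92%

F = 37.9%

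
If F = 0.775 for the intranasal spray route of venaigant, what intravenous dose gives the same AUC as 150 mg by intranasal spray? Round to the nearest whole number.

Systemic exposure from an extravascular dose = F × D_ev, so the equivalent IV dose is F × D_ev.
D_iv = F × D_ev = 0.775 × 150 = 116.25 mg

D_iv = 116 mg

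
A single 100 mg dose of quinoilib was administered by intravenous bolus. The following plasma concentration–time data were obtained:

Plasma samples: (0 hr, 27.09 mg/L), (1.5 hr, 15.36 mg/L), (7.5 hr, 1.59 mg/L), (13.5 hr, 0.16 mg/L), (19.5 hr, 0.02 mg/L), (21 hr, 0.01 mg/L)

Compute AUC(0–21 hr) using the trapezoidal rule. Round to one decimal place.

AUC = 88.5 mg/L·hr

Trapezoidal AUC_0→21:
  [0→1.5]: (27.09+15.36)/2 × 1.5 = 31.8375
  [1.5→7.5]: (15.36+1.59)/2 × 6 = 50.85
  [7.5→13.5]: (1.59+0.16)/2 × 6 = 5.25
  [13.5→19.5]: (0.16+0.02)/2 × 6 = 0.54
  [19.5→21]: (0.02+0.01)/2 × 1.5 = 0.0225
  Sum = 88.5 mg/L·hr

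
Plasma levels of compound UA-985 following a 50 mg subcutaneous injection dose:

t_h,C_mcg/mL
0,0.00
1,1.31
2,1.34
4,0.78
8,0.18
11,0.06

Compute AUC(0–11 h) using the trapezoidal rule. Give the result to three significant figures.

Trapezoidal AUC_0→11:
  [0→1]: (0.00+1.31)/2 × 1 = 0.655
  [1→2]: (1.31+1.34)/2 × 1 = 1.325
  [2→4]: (1.34+0.78)/2 × 2 = 2.12
  [4→8]: (0.78+0.18)/2 × 4 = 1.92
  [8→11]: (0.18+0.06)/2 × 3 = 0.36
  Sum = 6.38 mcg/mL·h

AUC = 6.38 mcg/mL·h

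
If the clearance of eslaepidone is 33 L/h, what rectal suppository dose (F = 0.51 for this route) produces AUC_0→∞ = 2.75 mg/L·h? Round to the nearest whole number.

Dose = CL × AUC_0→∞ / F
     = 33 × 2.75 / 0.51 = 177.941 mg

Dose = 178 mg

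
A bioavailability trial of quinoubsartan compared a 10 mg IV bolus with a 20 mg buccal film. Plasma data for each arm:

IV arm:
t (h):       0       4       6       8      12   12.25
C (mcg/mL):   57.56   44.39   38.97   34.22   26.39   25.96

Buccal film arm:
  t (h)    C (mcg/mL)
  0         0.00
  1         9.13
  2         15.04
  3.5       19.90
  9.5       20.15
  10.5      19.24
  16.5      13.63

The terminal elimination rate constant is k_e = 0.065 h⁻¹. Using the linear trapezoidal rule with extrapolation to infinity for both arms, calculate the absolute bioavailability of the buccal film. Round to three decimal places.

F = 0.277

Trapezoidal AUC_0→12.25 (IV):
  [0→4]: (57.56+44.39)/2 × 4 = 203.9
  [4→6]: (44.39+38.97)/2 × 2 = 83.36
  [6→8]: (38.97+34.22)/2 × 2 = 73.19
  [8→12]: (34.22+26.39)/2 × 4 = 121.22
  [12→12.25]: (26.39+25.96)/2 × 0.25 = 6.54375
  Sum = 488.21375 mcg/mL·h
IV tail: 25.96/0.065 = 399.385; AUC_iv,0→∞ = 488.21375 + 399.385 = 887.59875 mcg/mL·h
Trapezoidal AUC_0→16.5 (buccal film):
  [0→1]: (0.00+9.13)/2 × 1 = 4.565
  [1→2]: (9.13+15.04)/2 × 1 = 12.085
  [2→3.5]: (15.04+19.90)/2 × 1.5 = 26.205
  [3.5→9.5]: (19.90+20.15)/2 × 6 = 120.15
  [9.5→10.5]: (20.15+19.24)/2 × 1 = 19.695
  [10.5→16.5]: (19.24+13.63)/2 × 6 = 98.61
  Sum = 281.31 mcg/mL·h
buccal film tail: 13.63/0.065 = 209.692; AUC_ev,0→∞ = 281.31 + 209.692 = 491.002 mcg/mL·h
F = (AUC_ev/D_ev)/(AUC_iv/D_iv) = (491.002/20)/(887.59875/10) = 24.5501/88.759875 = 0.2766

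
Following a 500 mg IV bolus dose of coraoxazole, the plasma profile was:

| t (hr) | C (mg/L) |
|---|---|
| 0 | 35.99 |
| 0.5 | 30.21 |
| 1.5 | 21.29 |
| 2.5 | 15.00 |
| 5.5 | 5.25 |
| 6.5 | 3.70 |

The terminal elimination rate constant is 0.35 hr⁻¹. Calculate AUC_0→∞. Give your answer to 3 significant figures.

Trapezoidal AUC_0→6.5:
  [0→0.5]: (35.99+30.21)/2 × 0.5 = 16.55
  [0.5→1.5]: (30.21+21.29)/2 × 1 = 25.75
  [1.5→2.5]: (21.29+15.00)/2 × 1 = 18.145
  [2.5→5.5]: (15.00+5.25)/2 × 3 = 30.375
  [5.5→6.5]: (5.25+3.70)/2 × 1 = 4.475
  Sum = 95.295 mg/L·hr
Extrapolated tail: C_last / k_e = 3.70 / 0.35 = 10.571
AUC_0→∞ = 95.295 + 10.571 = 105.866 mg/L·hr

AUC = 106 mg/L·hr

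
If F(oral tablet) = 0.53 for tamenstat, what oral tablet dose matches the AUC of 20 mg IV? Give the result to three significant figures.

D_oral = 37.7 mg

For equal systemic exposure: F × D_ev = D_iv
D_ev = D_iv / F = 20 / 0.53 = 37.7358 mg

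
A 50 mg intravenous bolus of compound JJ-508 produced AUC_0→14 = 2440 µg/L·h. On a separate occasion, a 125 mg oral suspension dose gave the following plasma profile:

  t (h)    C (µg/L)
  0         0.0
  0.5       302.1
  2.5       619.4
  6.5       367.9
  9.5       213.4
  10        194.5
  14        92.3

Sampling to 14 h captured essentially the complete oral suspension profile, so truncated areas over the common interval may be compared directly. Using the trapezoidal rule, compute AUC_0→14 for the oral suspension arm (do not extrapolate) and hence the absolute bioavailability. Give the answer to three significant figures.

Trapezoidal AUC_0→14 (oral suspension):
  [0→0.5]: (0.0+302.1)/2 × 0.5 = 75.525
  [0.5→2.5]: (302.1+619.4)/2 × 2 = 921.5
  [2.5→6.5]: (619.4+367.9)/2 × 4 = 1974.6
  [6.5→9.5]: (367.9+213.4)/2 × 3 = 871.95
  [9.5→10]: (213.4+194.5)/2 × 0.5 = 101.975
  [10→14]: (194.5+92.3)/2 × 4 = 573.6
  Sum = 4519.15 µg/L·h
F = (AUC_ev/D_ev)/(AUC_iv/D_iv) = (4519.15/125)/(2440/50) = 36.1532/48.8 = 0.7408

F = 0.741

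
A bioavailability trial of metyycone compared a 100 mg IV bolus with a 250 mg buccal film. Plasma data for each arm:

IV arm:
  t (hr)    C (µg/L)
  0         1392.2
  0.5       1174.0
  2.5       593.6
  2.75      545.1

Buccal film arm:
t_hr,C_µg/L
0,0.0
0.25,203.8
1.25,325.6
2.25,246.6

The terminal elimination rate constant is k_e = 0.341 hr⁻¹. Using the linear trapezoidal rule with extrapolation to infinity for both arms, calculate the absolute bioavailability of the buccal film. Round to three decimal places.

F = 0.125

Trapezoidal AUC_0→2.75 (IV):
  [0→0.5]: (1392.2+1174.0)/2 × 0.5 = 641.55
  [0.5→2.5]: (1174.0+593.6)/2 × 2 = 1767.6
  [2.5→2.75]: (593.6+545.1)/2 × 0.25 = 142.3375
  Sum = 2551.4875 µg/L·hr
IV tail: 545.1/0.341 = 1598.534; AUC_iv,0→∞ = 2551.4875 + 1598.534 = 4150.0215 µg/L·hr
Trapezoidal AUC_0→2.25 (buccal film):
  [0→0.25]: (0.0+203.8)/2 × 0.25 = 25.475
  [0.25→1.25]: (203.8+325.6)/2 × 1 = 264.7
  [1.25→2.25]: (325.6+246.6)/2 × 1 = 286.1
  Sum = 576.275 µg/L·hr
buccal film tail: 246.6/0.341 = 723.167; AUC_ev,0→∞ = 576.275 + 723.167 = 1299.442 µg/L·hr
F = (AUC_ev/D_ev)/(AUC_iv/D_iv) = (1299.442/250)/(4150.0215/100) = 5.197768/41.500215 = 0.1252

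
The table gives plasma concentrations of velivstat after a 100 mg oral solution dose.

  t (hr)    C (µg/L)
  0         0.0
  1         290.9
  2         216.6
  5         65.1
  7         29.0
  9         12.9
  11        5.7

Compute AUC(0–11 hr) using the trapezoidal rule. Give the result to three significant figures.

Trapezoidal AUC_0→11:
  [0→1]: (0.0+290.9)/2 × 1 = 145.45
  [1→2]: (290.9+216.6)/2 × 1 = 253.75
  [2→5]: (216.6+65.1)/2 × 3 = 422.55
  [5→7]: (65.1+29.0)/2 × 2 = 94.1
  [7→9]: (29.0+12.9)/2 × 2 = 41.9
  [9→11]: (12.9+5.7)/2 × 2 = 18.6
  Sum = 976.35 µg/L·hr

AUC = 976 µg/L·hr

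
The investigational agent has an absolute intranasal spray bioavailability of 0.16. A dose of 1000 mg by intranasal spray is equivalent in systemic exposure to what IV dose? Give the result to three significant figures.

Systemic exposure from an extravascular dose = F × D_ev, so the equivalent IV dose is F × D_ev.
D_iv = F × D_ev = 0.16 × 1000 = 160 mg

D_iv = 160 mg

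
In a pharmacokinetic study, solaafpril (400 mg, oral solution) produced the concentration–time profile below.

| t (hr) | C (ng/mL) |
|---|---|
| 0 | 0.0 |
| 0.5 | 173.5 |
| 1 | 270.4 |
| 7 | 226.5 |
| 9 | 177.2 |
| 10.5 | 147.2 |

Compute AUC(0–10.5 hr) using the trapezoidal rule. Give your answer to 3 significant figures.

AUC = 2290 ng/mL·hr

Trapezoidal AUC_0→10.5:
  [0→0.5]: (0.0+173.5)/2 × 0.5 = 43.375
  [0.5→1]: (173.5+270.4)/2 × 0.5 = 110.975
  [1→7]: (270.4+226.5)/2 × 6 = 1490.7
  [7→9]: (226.5+177.2)/2 × 2 = 403.7
  [9→10.5]: (177.2+147.2)/2 × 1.5 = 243.3
  Sum = 2292.05 ng/mL·hr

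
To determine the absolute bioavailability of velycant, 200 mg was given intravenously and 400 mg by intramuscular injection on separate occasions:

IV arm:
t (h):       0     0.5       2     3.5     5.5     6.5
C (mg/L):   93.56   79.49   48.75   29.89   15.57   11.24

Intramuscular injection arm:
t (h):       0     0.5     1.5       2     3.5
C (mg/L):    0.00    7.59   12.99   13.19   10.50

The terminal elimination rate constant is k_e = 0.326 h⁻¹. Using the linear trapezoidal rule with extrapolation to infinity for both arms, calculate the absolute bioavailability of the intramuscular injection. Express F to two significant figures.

F = 0.12

Trapezoidal AUC_0→6.5 (IV):
  [0→0.5]: (93.56+79.49)/2 × 0.5 = 43.2625
  [0.5→2]: (79.49+48.75)/2 × 1.5 = 96.18
  [2→3.5]: (48.75+29.89)/2 × 1.5 = 58.98
  [3.5→5.5]: (29.89+15.57)/2 × 2 = 45.46
  [5.5→6.5]: (15.57+11.24)/2 × 1 = 13.405
  Sum = 257.2875 mg/L·h
IV tail: 11.24/0.326 = 34.479; AUC_iv,0→∞ = 257.2875 + 34.479 = 291.7665 mg/L·h
Trapezoidal AUC_0→3.5 (intramuscular injection):
  [0→0.5]: (0.00+7.59)/2 × 0.5 = 1.8975
  [0.5→1.5]: (7.59+12.99)/2 × 1 = 10.29
  [1.5→2]: (12.99+13.19)/2 × 0.5 = 6.545
  [2→3.5]: (13.19+10.50)/2 × 1.5 = 17.7675
  Sum = 36.5 mg/L·h
intramuscular injection tail: 10.50/0.326 = 32.209; AUC_ev,0→∞ = 36.5 + 32.209 = 68.709 mg/L·h
F = (AUC_ev/D_ev)/(AUC_iv/D_iv) = (68.709/400)/(291.7665/200) = 0.1717725/1.4588325 = 0.1177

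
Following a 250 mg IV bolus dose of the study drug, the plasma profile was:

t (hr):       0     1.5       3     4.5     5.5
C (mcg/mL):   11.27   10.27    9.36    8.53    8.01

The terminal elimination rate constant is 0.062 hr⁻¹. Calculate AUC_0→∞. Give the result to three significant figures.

AUC = 182 mcg/mL·hr

Trapezoidal AUC_0→5.5:
  [0→1.5]: (11.27+10.27)/2 × 1.5 = 16.155
  [1.5→3]: (10.27+9.36)/2 × 1.5 = 14.7225
  [3→4.5]: (9.36+8.53)/2 × 1.5 = 13.4175
  [4.5→5.5]: (8.53+8.01)/2 × 1 = 8.27
  Sum = 52.565 mcg/mL·hr
Extrapolated tail: C_last / k_e = 8.01 / 0.062 = 129.194
AUC_0→∞ = 52.565 + 129.194 = 181.759 mcg/mL·hr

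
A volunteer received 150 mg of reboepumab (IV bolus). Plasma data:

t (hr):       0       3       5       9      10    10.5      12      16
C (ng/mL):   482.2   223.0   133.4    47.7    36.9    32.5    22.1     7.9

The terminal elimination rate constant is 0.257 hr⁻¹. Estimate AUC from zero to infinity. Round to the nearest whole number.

AUC = 1968 ng/mL·hr

Trapezoidal AUC_0→16:
  [0→3]: (482.2+223.0)/2 × 3 = 1057.8
  [3→5]: (223.0+133.4)/2 × 2 = 356.4
  [5→9]: (133.4+47.7)/2 × 4 = 362.2
  [9→10]: (47.7+36.9)/2 × 1 = 42.3
  [10→10.5]: (36.9+32.5)/2 × 0.5 = 17.35
  [10.5→12]: (32.5+22.1)/2 × 1.5 = 40.95
  [12→16]: (22.1+7.9)/2 × 4 = 60.0
  Sum = 1937.0 ng/mL·hr
Extrapolated tail: C_last / k_e = 7.9 / 0.257 = 30.739
AUC_0→∞ = 1937.0 + 30.739 = 1967.739 ng/mL·hr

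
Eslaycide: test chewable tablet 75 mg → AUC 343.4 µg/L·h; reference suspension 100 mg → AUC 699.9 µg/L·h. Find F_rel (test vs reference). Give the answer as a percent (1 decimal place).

F_rel = (AUC_test/D_test) / (AUC_ref/D_ref)
      = (343.4/75) / (699.9/100)
      = 4.57867 / 6.999 = 0.6542 = 65.42%

F_rel = 65.4%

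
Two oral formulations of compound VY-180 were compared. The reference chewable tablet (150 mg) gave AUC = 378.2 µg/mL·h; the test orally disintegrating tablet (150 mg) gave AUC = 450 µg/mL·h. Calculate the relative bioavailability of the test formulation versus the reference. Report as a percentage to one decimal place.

F_rel = (AUC_test/D_test) / (AUC_ref/D_ref)
      = (450/150) / (378.2/150)
      = 3 / 2.52133 = 1.1898 = 118.98%

F_rel = 119.0%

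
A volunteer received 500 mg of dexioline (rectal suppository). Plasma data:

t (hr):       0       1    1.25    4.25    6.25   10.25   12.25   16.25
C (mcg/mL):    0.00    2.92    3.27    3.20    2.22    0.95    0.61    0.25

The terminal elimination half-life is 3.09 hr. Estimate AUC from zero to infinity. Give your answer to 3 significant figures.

AUC = 28.1 mcg/mL·hr

Trapezoidal AUC_0→16.25:
  [0→1]: (0.00+2.92)/2 × 1 = 1.46
  [1→1.25]: (2.92+3.27)/2 × 0.25 = 0.77375
  [1.25→4.25]: (3.27+3.20)/2 × 3 = 9.705
  [4.25→6.25]: (3.20+2.22)/2 × 2 = 5.42
  [6.25→10.25]: (2.22+0.95)/2 × 4 = 6.34
  [10.25→12.25]: (0.95+0.61)/2 × 2 = 1.56
  [12.25→16.25]: (0.61+0.25)/2 × 4 = 1.72
  Sum = 26.97875 mcg/mL·hr
k_e = ln2 / t½ = 0.693147 / 3.09 = 0.2243 hr^-1
Extrapolated tail: C_last / k_e = 0.25 / 0.2243 = 1.115
AUC_0→∞ = 26.97875 + 1.115 = 28.09375 mcg/mL·hr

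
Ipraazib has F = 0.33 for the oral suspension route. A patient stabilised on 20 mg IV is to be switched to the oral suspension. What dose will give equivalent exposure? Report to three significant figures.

D_oral = 60.6 mg

For equal systemic exposure: F × D_ev = D_iv
D_ev = D_iv / F = 20 / 0.33 = 60.6061 mg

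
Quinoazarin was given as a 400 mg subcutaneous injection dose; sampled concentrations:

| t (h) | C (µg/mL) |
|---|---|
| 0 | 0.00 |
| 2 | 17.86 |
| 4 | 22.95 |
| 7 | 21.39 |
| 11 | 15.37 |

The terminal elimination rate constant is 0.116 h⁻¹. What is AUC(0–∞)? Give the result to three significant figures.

AUC = 331 µg/mL·h

Trapezoidal AUC_0→11:
  [0→2]: (0.00+17.86)/2 × 2 = 17.86
  [2→4]: (17.86+22.95)/2 × 2 = 40.81
  [4→7]: (22.95+21.39)/2 × 3 = 66.51
  [7→11]: (21.39+15.37)/2 × 4 = 73.52
  Sum = 198.7 µg/mL·h
Extrapolated tail: C_last / k_e = 15.37 / 0.116 = 132.500
AUC_0→∞ = 198.7 + 132.500 = 331.2 µg/mL·h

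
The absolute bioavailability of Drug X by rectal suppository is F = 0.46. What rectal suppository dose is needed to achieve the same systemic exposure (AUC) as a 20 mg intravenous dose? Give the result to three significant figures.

For equal systemic exposure: F × D_ev = D_iv
D_ev = D_iv / F = 20 / 0.46 = 43.4783 mg

D_rectal = 43.5 mg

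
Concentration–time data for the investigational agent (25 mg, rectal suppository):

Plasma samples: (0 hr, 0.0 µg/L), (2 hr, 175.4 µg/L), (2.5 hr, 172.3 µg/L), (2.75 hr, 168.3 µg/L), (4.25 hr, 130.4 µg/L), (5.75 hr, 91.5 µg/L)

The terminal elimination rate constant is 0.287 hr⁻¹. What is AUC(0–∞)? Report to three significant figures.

Trapezoidal AUC_0→5.75:
  [0→2]: (0.0+175.4)/2 × 2 = 175.4
  [2→2.5]: (175.4+172.3)/2 × 0.5 = 86.925
  [2.5→2.75]: (172.3+168.3)/2 × 0.25 = 42.575
  [2.75→4.25]: (168.3+130.4)/2 × 1.5 = 224.025
  [4.25→5.75]: (130.4+91.5)/2 × 1.5 = 166.425
  Sum = 695.35 µg/L·hr
Extrapolated tail: C_last / k_e = 91.5 / 0.287 = 318.815
AUC_0→∞ = 695.35 + 318.815 = 1014.165 µg/L·hr

AUC = 1010 µg/L·hr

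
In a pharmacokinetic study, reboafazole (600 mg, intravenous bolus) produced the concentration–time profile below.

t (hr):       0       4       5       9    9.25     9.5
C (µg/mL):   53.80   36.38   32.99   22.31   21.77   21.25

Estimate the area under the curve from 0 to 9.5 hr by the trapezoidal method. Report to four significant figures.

Trapezoidal AUC_0→9.5:
  [0→4]: (53.80+36.38)/2 × 4 = 180.36
  [4→5]: (36.38+32.99)/2 × 1 = 34.685
  [5→9]: (32.99+22.31)/2 × 4 = 110.6
  [9→9.25]: (22.31+21.77)/2 × 0.25 = 5.51
  [9.25→9.5]: (21.77+21.25)/2 × 0.25 = 5.3775
  Sum = 336.5325 µg/mL·hr

AUC = 336.5 µg/mL·hr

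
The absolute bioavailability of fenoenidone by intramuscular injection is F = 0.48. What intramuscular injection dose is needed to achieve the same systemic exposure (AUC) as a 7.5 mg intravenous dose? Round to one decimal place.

D_intramuscular = 15.6 mg

For equal systemic exposure: F × D_ev = D_iv
D_ev = D_iv / F = 7.5 / 0.48 = 15.625 mg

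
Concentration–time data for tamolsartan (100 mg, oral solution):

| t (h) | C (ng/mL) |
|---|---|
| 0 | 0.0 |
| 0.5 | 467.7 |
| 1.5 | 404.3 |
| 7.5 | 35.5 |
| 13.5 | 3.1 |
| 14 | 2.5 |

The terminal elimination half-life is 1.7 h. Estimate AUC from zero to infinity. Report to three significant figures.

AUC = 2000 ng/mL·h

Trapezoidal AUC_0→14:
  [0→0.5]: (0.0+467.7)/2 × 0.5 = 116.925
  [0.5→1.5]: (467.7+404.3)/2 × 1 = 436.0
  [1.5→7.5]: (404.3+35.5)/2 × 6 = 1319.4
  [7.5→13.5]: (35.5+3.1)/2 × 6 = 115.8
  [13.5→14]: (3.1+2.5)/2 × 0.5 = 1.4
  Sum = 1989.525 ng/mL·h
k_e = ln2 / t½ = 0.693147 / 1.7 = 0.4077 h^-1
Extrapolated tail: C_last / k_e = 2.5 / 0.4077 = 6.132
AUC_0→∞ = 1989.525 + 6.132 = 1995.657 ng/mL·h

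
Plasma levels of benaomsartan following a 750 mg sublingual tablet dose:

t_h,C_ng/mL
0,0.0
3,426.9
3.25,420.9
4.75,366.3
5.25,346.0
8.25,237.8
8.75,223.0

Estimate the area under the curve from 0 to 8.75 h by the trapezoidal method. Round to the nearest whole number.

AUC = 2506 ng/mL·h

Trapezoidal AUC_0→8.75:
  [0→3]: (0.0+426.9)/2 × 3 = 640.35
  [3→3.25]: (426.9+420.9)/2 × 0.25 = 105.975
  [3.25→4.75]: (420.9+366.3)/2 × 1.5 = 590.4
  [4.75→5.25]: (366.3+346.0)/2 × 0.5 = 178.075
  [5.25→8.25]: (346.0+237.8)/2 × 3 = 875.7
  [8.25→8.75]: (237.8+223.0)/2 × 0.5 = 115.2
  Sum = 2505.7 ng/mL·h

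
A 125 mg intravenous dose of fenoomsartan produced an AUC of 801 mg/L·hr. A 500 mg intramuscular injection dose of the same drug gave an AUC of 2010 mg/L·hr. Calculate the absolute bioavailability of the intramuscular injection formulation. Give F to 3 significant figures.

F = 0.627

F = (AUC_ev / D_ev) / (AUC_iv / D_iv)
  = (2010/500) / (801/125)
  = 4.02 / 6.408 = 0.6273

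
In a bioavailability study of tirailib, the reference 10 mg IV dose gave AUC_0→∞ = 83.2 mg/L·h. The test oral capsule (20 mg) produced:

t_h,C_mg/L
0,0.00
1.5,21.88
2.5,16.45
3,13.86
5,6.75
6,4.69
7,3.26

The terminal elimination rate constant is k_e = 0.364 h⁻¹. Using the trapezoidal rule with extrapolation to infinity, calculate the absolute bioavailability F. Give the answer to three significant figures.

F = 0.495

Trapezoidal AUC_0→7 (oral capsule):
  [0→1.5]: (0.00+21.88)/2 × 1.5 = 16.41
  [1.5→2.5]: (21.88+16.45)/2 × 1 = 19.165
  [2.5→3]: (16.45+13.86)/2 × 0.5 = 7.5775
  [3→5]: (13.86+6.75)/2 × 2 = 20.61
  [5→6]: (6.75+4.69)/2 × 1 = 5.72
  [6→7]: (4.69+3.26)/2 × 1 = 3.975
  Sum = 73.4575 mg/L·h
Tail: C_last/k_e = 3.26/0.364 = 8.956
AUC_0→∞ (oral capsule) = 73.4575 + 8.956 = 82.4135 mg/L·h
F = (AUC_ev/D_ev)/(AUC_iv/D_iv) = (82.4135/20)/(83.2/10) = 4.120675/8.32 = 0.4953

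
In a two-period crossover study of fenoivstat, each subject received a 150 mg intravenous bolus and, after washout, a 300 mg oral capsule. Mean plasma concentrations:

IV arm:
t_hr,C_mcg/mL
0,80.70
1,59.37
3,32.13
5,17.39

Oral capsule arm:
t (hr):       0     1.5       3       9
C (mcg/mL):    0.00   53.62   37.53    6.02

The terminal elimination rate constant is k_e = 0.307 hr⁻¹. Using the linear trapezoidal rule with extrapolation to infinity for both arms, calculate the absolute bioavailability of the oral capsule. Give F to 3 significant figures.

Trapezoidal AUC_0→5 (IV):
  [0→1]: (80.70+59.37)/2 × 1 = 70.035
  [1→3]: (59.37+32.13)/2 × 2 = 91.5
  [3→5]: (32.13+17.39)/2 × 2 = 49.52
  Sum = 211.055 mcg/mL·hr
IV tail: 17.39/0.307 = 56.645; AUC_iv,0→∞ = 211.055 + 56.645 = 267.7 mcg/mL·hr
Trapezoidal AUC_0→9 (oral capsule):
  [0→1.5]: (0.00+53.62)/2 × 1.5 = 40.215
  [1.5→3]: (53.62+37.53)/2 × 1.5 = 68.3625
  [3→9]: (37.53+6.02)/2 × 6 = 130.65
  Sum = 239.2275 mcg/mL·hr
oral capsule tail: 6.02/0.307 = 19.609; AUC_ev,0→∞ = 239.2275 + 19.609 = 258.8365 mcg/mL·hr
F = (AUC_ev/D_ev)/(AUC_iv/D_iv) = (258.8365/300)/(267.7/150) = 0.862788/1.78467 = 0.4834

F = 0.483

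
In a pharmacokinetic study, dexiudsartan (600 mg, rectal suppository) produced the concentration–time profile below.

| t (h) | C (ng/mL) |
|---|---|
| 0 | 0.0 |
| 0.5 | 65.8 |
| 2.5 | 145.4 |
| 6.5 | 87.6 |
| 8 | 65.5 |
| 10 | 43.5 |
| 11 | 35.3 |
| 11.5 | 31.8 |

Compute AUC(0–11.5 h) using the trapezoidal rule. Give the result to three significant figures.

Trapezoidal AUC_0→11.5:
  [0→0.5]: (0.0+65.8)/2 × 0.5 = 16.45
  [0.5→2.5]: (65.8+145.4)/2 × 2 = 211.2
  [2.5→6.5]: (145.4+87.6)/2 × 4 = 466.0
  [6.5→8]: (87.6+65.5)/2 × 1.5 = 114.825
  [8→10]: (65.5+43.5)/2 × 2 = 109.0
  [10→11]: (43.5+35.3)/2 × 1 = 39.4
  [11→11.5]: (35.3+31.8)/2 × 0.5 = 16.775
  Sum = 973.65 ng/mL·h

AUC = 974 ng/mL·h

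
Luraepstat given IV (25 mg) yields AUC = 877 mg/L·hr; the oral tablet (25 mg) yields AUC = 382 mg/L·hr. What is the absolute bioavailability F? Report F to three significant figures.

F = (AUC_ev / D_ev) / (AUC_iv / D_iv)
  = (382/25) / (877/25)
  = 15.28 / 35.08 = 0.4356

F = 0.436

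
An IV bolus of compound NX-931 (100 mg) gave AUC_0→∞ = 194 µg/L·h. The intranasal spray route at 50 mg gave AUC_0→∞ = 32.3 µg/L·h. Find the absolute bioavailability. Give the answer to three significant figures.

F = 0.333

F = (AUC_ev / D_ev) / (AUC_iv / D_iv)
  = (32.3/50) / (194/100)
  = 0.646 / 1.94 = 0.3330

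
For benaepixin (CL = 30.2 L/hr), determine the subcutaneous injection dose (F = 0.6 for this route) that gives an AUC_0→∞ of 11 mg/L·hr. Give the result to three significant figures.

Dose = 554 mg

Dose = CL × AUC_0→∞ / F
     = 30.2 × 11 / 0.6 = 553.667 mg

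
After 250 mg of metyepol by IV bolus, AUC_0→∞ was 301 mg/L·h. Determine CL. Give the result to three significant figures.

CL = 0.831 L/h

CL = Dose_iv / AUC_0→∞
   = 250 / 301 = 0.830565 L/h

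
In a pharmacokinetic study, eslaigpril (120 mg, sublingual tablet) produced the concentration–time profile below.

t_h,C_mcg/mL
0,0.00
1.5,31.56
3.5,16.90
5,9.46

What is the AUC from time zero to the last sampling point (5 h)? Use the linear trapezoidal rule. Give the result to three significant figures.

AUC = 91.9 mcg/mL·h

Trapezoidal AUC_0→5:
  [0→1.5]: (0.00+31.56)/2 × 1.5 = 23.67
  [1.5→3.5]: (31.56+16.90)/2 × 2 = 48.46
  [3.5→5]: (16.90+9.46)/2 × 1.5 = 19.77
  Sum = 91.9 mcg/mL·h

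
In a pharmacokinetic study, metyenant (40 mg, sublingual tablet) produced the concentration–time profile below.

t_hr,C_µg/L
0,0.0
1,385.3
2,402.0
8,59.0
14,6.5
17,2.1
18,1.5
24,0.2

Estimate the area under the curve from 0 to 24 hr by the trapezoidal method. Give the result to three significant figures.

AUC = 2190 µg/L·hr

Trapezoidal AUC_0→24:
  [0→1]: (0.0+385.3)/2 × 1 = 192.65
  [1→2]: (385.3+402.0)/2 × 1 = 393.65
  [2→8]: (402.0+59.0)/2 × 6 = 1383.0
  [8→14]: (59.0+6.5)/2 × 6 = 196.5
  [14→17]: (6.5+2.1)/2 × 3 = 12.9
  [17→18]: (2.1+1.5)/2 × 1 = 1.8
  [18→24]: (1.5+0.2)/2 × 6 = 5.1
  Sum = 2185.6 µg/L·hr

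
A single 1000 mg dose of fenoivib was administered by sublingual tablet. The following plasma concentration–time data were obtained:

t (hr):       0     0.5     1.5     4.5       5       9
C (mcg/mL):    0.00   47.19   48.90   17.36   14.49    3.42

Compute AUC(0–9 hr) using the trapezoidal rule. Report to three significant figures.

Trapezoidal AUC_0→9:
  [0→0.5]: (0.00+47.19)/2 × 0.5 = 11.7975
  [0.5→1.5]: (47.19+48.90)/2 × 1 = 48.045
  [1.5→4.5]: (48.90+17.36)/2 × 3 = 99.39
  [4.5→5]: (17.36+14.49)/2 × 0.5 = 7.9625
  [5→9]: (14.49+3.42)/2 × 4 = 35.82
  Sum = 203.015 mcg/mL·hr

AUC = 203 mcg/mL·hr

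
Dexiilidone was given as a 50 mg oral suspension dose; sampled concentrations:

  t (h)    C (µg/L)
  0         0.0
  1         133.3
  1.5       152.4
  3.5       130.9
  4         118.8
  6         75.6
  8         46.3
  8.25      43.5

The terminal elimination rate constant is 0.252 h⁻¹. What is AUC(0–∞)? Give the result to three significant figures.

AUC = 984 µg/L·h

Trapezoidal AUC_0→8.25:
  [0→1]: (0.0+133.3)/2 × 1 = 66.65
  [1→1.5]: (133.3+152.4)/2 × 0.5 = 71.425
  [1.5→3.5]: (152.4+130.9)/2 × 2 = 283.3
  [3.5→4]: (130.9+118.8)/2 × 0.5 = 62.425
  [4→6]: (118.8+75.6)/2 × 2 = 194.4
  [6→8]: (75.6+46.3)/2 × 2 = 121.9
  [8→8.25]: (46.3+43.5)/2 × 0.25 = 11.225
  Sum = 811.325 µg/L·h
Extrapolated tail: C_last / k_e = 43.5 / 0.252 = 172.619
AUC_0→∞ = 811.325 + 172.619 = 983.944 µg/L·h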